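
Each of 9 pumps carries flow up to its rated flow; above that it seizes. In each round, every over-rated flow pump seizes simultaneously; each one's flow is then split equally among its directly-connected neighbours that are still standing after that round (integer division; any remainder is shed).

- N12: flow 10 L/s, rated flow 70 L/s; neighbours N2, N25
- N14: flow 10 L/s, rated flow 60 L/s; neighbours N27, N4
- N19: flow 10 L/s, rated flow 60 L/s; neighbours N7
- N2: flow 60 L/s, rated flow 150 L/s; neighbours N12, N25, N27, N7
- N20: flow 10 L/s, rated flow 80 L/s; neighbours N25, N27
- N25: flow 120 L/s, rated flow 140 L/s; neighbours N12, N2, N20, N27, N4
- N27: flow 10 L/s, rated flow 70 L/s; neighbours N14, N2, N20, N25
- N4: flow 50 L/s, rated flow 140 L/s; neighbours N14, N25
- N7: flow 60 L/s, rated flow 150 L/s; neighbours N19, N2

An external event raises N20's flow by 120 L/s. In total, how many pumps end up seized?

Round 1 — N20 at 130 > 80. N20 seizes.
  N20 sheds 130 L/s to N25, N27: 65 each.
    N25: 120+65 = 185 > 140
    N27: 10+65 = 75 > 70
Round 2 — N25, N27 seize.
  N25 sheds 185 L/s to N12, N2, N4: 61 each (2 lost).
    N12: 10+61 = 71 > 70
    N2: 60+61 = 121 ≤ 150
    N4: 50+61 = 111 ≤ 140
  N27 sheds 75 L/s to N14, N2: 37 each (1 lost).
    N14: 10+37 = 47 ≤ 60
    N2: 121+37 = 158 > 150
Round 3 — N12, N2 seize.
  N12 sheds 71 L/s: no online neighbours, lost.
  N2 sheds 158 L/s to N7: 158 each.
    N7: 60+158 = 218 > 150
Round 4 — N7 seizes.
  N7 sheds 218 L/s to N19: 218 each.
    N19: 10+218 = 228 > 60
Round 5 — N19 seizes.
  N19 sheds 228 L/s: no online neighbours, lost.
No further seizures.

7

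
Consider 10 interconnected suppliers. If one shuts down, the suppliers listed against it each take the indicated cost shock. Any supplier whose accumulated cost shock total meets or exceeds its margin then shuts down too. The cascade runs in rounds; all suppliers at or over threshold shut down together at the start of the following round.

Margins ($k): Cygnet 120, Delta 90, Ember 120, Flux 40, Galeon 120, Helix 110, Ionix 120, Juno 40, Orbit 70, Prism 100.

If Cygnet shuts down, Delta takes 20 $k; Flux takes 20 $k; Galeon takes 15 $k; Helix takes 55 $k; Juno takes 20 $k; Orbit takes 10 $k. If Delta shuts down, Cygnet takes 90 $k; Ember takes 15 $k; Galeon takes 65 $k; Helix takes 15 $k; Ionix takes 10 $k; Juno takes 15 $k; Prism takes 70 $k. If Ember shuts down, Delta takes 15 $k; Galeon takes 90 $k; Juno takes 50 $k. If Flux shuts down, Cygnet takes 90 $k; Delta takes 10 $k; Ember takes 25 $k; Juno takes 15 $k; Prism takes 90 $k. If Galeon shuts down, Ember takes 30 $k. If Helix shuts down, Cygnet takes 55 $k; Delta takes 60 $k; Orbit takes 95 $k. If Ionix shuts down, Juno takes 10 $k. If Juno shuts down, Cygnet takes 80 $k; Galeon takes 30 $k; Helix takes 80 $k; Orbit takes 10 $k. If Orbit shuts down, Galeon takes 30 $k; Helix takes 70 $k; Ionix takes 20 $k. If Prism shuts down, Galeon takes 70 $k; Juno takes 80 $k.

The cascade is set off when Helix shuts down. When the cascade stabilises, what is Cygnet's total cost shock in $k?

55

Round 1 — Helix shuts down (initial).
  Cygnet: +55 → 55 < 120
  Delta: +60 → 60 < 90
  Orbit: +95 → 95 ≥ 70
Round 2 — Orbit shuts down.
  Galeon: +30 → 30 < 120
  Ionix: +20 → 20 < 120
No further shutdowns.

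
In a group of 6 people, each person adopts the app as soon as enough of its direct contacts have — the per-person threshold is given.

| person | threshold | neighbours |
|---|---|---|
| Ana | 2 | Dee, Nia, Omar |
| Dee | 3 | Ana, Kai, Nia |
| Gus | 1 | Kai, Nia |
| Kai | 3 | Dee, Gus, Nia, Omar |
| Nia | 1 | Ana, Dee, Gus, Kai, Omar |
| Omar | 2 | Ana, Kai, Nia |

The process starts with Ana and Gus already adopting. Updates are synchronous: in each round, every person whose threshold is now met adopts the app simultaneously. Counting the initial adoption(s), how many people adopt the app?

6

Round 1 — Ana, Gus adopt the app (initial).
Round 2 — checking thresholds:
  Dee: 1 of 3 neighbours < 3, not yet.
  Kai: 1 of 4 neighbours < 3, not yet.
  Nia: 2 of 5 neighbours ≥ 1, adopts the app.
  Omar: 1 of 3 neighbours < 2, not yet.
Round 3 — checking thresholds:
  Dee: 2 of 3 neighbours < 3, not yet.
  Kai: 2 of 4 neighbours < 3, not yet.
  Omar: 2 of 3 neighbours ≥ 2, adopts the app.
Round 4 — checking thresholds:
  Dee: 2 of 3 neighbours < 3, not yet.
  Kai: 3 of 4 neighbours ≥ 3, adopts the app.
Round 5 — checking thresholds:
  Dee: 3 of 3 neighbours ≥ 3, adopts the app.
Round 6 — no new adoptions; cascade stops.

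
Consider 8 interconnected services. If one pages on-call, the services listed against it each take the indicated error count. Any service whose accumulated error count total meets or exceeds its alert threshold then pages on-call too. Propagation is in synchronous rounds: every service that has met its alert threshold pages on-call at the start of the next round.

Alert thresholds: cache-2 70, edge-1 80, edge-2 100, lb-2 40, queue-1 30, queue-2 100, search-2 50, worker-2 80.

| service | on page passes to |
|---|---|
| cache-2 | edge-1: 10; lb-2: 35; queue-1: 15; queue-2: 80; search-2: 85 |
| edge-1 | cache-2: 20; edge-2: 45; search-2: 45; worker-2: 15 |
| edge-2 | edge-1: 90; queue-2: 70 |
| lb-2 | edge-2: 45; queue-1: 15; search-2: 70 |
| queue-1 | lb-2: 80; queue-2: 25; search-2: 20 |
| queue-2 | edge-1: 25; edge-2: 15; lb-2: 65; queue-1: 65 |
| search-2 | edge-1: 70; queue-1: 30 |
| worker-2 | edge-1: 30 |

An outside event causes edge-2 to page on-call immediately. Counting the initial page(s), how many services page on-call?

Round 1 — edge-2 pages on-call (initial).
  edge-1: +90 → 90 ≥ 80
  queue-2: +70 → 70 < 100
Round 2 — edge-1 pages on-call.
  cache-2: +20 → 20 < 70
  search-2: +45 → 45 < 50
  worker-2: +15 → 15 < 80
No further pages.

2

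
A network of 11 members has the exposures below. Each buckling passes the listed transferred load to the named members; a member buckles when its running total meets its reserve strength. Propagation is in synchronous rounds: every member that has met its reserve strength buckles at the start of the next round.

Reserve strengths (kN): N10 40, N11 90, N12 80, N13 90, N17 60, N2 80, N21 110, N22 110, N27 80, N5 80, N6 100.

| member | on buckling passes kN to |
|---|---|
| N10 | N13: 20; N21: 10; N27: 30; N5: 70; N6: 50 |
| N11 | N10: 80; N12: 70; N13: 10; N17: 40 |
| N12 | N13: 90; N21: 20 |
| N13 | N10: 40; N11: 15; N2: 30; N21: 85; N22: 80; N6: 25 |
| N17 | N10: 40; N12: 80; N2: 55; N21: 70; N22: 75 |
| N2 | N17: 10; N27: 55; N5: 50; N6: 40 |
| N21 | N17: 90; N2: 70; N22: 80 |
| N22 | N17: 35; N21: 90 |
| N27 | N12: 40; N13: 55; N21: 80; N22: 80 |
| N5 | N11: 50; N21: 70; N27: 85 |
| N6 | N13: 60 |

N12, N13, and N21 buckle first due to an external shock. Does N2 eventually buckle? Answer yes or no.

Round 1 — N12, N13, N21 buckle (initial).
  N10: +40 → 40 ≥ 40
  N11: +15 → 15 < 90
  N17: +90 → 90 ≥ 60
  N2: +30+70 → 100 ≥ 80
  N22: +80+80 → 160 ≥ 110
  N6: +25 → 25 < 100
Round 2 — N10, N17, N2, N22 buckle.
  N27: +30+55 → 85 ≥ 80
  N5: +70+50 → 120 ≥ 80
  N6: +50+40 → 115 ≥ 100
Round 3 — N27, N5, N6 buckle.
  N11: +50 → 65 < 90
No further bucklings.

yes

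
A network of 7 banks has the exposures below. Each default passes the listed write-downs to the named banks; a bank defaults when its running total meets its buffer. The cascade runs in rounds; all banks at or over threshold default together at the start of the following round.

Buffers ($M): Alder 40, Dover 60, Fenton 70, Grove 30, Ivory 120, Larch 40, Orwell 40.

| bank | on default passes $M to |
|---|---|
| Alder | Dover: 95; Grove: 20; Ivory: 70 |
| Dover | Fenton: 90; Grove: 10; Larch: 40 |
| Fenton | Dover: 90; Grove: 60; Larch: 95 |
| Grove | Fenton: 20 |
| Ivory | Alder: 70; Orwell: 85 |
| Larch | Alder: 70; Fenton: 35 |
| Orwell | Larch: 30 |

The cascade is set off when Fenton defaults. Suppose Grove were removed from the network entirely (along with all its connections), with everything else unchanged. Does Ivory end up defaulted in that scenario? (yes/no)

no

With Grove removed:
Round 1 — Fenton defaults (initial).
  Dover: +90 → 90 ≥ 60
  Larch: +95 → 95 ≥ 40
Round 2 — Dover, Larch default.
  Alder: +70 → 70 ≥ 40
Round 3 — Alder defaults.
  Ivory: +70 → 70 < 120
No further defaults.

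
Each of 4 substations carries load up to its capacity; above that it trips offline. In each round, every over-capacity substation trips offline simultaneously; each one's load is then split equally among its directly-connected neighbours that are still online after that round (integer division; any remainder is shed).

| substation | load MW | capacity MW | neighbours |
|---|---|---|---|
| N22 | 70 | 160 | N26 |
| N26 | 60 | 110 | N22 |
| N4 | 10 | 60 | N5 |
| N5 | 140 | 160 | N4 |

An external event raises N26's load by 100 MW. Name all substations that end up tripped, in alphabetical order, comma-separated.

Round 1 — N26 at 160 > 110. N26 trips offline.
  N26 sheds 160 MW to N22: 160 each.
    N22: 70+160 = 230 > 160
Round 2 — N22 trips offline.
  N22 sheds 230 MW: no online neighbours, lost.
No further trips.

N22, N26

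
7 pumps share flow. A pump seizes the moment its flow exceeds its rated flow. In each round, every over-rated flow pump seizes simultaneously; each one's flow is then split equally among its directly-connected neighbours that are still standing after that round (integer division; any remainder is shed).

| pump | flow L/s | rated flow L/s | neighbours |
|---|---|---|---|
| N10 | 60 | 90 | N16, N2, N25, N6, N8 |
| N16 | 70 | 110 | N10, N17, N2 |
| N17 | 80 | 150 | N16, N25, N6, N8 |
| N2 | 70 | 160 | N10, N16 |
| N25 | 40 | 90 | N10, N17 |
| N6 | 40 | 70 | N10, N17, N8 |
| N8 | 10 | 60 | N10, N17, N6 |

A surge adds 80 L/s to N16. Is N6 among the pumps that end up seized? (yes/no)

Round 1 — N16 at 150 > 110. N16 seizes.
  N16 sheds 150 L/s to N10, N17, N2: 50 each.
    N10: 60+50 = 110 > 90
    N17: 80+50 = 130 ≤ 150
    N2: 70+50 = 120 ≤ 160
Round 2 — N10 seizes.
  N10 sheds 110 L/s to N2, N25, N6, N8: 27 each (2 lost).
    N2: 120+27 = 147 ≤ 160
    N25: 40+27 = 67 ≤ 90
    N6: 40+27 = 67 ≤ 70
    N8: 10+27 = 37 ≤ 60
No further seizures.

no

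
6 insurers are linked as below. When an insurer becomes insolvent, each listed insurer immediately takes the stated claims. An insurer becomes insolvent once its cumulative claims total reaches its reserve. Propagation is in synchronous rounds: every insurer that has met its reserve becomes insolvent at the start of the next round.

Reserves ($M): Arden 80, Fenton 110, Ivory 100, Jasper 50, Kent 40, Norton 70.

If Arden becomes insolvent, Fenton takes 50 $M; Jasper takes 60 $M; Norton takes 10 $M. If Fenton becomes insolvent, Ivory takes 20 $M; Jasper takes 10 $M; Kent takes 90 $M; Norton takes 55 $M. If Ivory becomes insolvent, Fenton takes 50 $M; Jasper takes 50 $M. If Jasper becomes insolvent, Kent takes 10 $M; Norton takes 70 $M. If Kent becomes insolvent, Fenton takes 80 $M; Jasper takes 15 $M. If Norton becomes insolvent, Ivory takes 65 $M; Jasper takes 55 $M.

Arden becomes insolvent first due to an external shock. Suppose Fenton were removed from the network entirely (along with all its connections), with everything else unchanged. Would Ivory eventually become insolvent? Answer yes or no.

no

With Fenton removed:
Round 1 — Arden becomes insolvent (initial).
  Jasper: +60 → 60 ≥ 50
  Norton: +10 → 10 < 70
Round 2 — Jasper becomes insolvent.
  Kent: +10 → 10 < 40
  Norton: +70 → 80 ≥ 70
Round 3 — Norton becomes insolvent.
  Ivory: +65 → 65 < 100
No further insolvencies.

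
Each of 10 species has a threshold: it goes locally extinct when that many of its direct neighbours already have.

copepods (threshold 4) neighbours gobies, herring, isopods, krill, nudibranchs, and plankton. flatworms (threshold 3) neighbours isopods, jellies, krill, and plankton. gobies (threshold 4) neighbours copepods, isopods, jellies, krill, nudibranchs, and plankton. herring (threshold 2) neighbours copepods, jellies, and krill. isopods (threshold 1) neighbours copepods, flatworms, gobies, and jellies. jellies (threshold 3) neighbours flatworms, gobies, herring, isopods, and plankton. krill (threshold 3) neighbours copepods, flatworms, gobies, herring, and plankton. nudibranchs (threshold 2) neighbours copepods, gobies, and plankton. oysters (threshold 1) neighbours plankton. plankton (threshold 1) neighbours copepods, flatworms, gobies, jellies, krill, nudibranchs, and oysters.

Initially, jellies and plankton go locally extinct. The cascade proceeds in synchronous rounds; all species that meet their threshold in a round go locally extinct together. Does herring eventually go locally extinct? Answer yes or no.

no

Round 1 — jellies, plankton go locally extinct (initial).
Round 2 — checking thresholds:
  copepods: 1 of 6 neighbours < 4, below threshold.
  flatworms: 2 of 4 neighbours < 3, below threshold.
  gobies: 2 of 6 neighbours < 4, below threshold.
  herring: 1 of 3 neighbours < 2, below threshold.
  isopods: 1 of 4 neighbours ≥ 1, goes locally extinct.
  krill: 1 of 5 neighbours < 3, below threshold.
  nudibranchs: 1 of 3 neighbours < 2, below threshold.
  oysters: 1 of 1 neighbours ≥ 1, goes locally extinct.
Round 3 — checking thresholds:
  copepods: 2 of 6 neighbours < 4, below threshold.
  flatworms: 3 of 4 neighbours ≥ 3, goes locally extinct.
  gobies: 3 of 6 neighbours < 4, below threshold.
  herring: 1 of 3 neighbours < 2, below threshold.
  krill: 1 of 5 neighbours < 3, below threshold.
  nudibranchs: 1 of 3 neighbours < 2, below threshold.
Round 4 — no new extinctions; cascade stops.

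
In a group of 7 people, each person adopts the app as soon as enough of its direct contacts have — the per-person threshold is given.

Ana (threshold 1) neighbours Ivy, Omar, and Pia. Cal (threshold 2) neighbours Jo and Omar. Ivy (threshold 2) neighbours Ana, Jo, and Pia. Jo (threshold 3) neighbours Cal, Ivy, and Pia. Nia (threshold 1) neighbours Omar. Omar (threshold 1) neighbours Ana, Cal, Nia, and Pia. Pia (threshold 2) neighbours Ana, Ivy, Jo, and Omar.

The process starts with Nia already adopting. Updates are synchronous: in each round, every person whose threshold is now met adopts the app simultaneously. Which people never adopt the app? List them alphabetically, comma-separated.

Cal, Jo

Round 1 — Nia adopts the app (initial).
Round 2 — checking thresholds:
  Omar: 1 of 4 neighbours ≥ 1, adopts the app.
Round 3 — checking thresholds:
  Ana: 1 of 3 neighbours ≥ 1, adopts the app.
  Cal: 1 of 2 neighbours < 2, holds.
  Pia: 1 of 4 neighbours < 2, holds.
Round 4 — checking thresholds:
  Cal: 1 of 2 neighbours < 2, holds.
  Ivy: 1 of 3 neighbours < 2, holds.
  Pia: 2 of 4 neighbours ≥ 2, adopts the app.
Round 5 — checking thresholds:
  Cal: 1 of 2 neighbours < 2, holds.
  Ivy: 2 of 3 neighbours ≥ 2, adopts the app.
  Jo: 1 of 3 neighbours < 3, holds.
Round 6 — no new adoptions; cascade stops.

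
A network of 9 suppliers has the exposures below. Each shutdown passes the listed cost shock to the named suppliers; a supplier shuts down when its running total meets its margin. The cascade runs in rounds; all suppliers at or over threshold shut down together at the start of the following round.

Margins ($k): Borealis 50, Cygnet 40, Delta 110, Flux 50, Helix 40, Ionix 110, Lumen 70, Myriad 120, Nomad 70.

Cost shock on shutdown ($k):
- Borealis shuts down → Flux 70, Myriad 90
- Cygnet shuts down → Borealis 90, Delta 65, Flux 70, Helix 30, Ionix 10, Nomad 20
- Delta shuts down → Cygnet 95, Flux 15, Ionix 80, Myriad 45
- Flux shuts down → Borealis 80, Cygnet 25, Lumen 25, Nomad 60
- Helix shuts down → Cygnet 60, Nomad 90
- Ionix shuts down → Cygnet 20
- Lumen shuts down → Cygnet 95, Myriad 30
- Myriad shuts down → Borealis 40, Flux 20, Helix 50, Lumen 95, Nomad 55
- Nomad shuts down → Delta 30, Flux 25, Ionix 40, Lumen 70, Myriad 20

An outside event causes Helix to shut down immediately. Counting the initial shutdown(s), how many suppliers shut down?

7

Round 1 — Helix shuts down (initial).
  Cygnet: +60 → 60 ≥ 40
  Nomad: +90 → 90 ≥ 70
Round 2 — Cygnet, Nomad shut down.
  Borealis: +90 → 90 ≥ 50
  Delta: +65+30 → 95 < 110
  Flux: +70+25 → 95 ≥ 50
  Ionix: +10+40 → 50 < 110
  Lumen: +70 → 70 ≥ 70
  Myriad: +20 → 20 < 120
Round 3 — Borealis, Flux, Lumen shut down.
  Myriad: +90+30 → 140 ≥ 120
Round 4 — Myriad shuts down.
No further shutdowns.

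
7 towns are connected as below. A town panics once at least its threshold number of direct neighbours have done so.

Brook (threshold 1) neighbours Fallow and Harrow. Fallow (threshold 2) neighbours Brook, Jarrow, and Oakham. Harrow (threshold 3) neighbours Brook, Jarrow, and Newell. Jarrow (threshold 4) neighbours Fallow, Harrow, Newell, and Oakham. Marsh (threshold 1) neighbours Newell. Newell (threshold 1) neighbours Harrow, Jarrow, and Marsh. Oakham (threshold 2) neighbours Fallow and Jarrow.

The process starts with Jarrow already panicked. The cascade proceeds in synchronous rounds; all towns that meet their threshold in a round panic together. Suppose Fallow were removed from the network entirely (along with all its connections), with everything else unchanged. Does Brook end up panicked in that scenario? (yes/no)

With Fallow removed:
Round 1 — Jarrow panics (initial).
Round 2 — checking thresholds:
  Harrow: 1 of 3 neighbours < 3, below threshold.
  Newell: 1 of 3 neighbours ≥ 1, panics.
  Oakham: 1 of 1 neighbours < 2, below threshold.
Round 3 — checking thresholds:
  Harrow: 2 of 3 neighbours < 3, below threshold.
  Marsh: 1 of 1 neighbours ≥ 1, panics.
  Oakham: 1 of 1 neighbours < 2, below threshold.
Round 4 — no new panics; cascade stops.

no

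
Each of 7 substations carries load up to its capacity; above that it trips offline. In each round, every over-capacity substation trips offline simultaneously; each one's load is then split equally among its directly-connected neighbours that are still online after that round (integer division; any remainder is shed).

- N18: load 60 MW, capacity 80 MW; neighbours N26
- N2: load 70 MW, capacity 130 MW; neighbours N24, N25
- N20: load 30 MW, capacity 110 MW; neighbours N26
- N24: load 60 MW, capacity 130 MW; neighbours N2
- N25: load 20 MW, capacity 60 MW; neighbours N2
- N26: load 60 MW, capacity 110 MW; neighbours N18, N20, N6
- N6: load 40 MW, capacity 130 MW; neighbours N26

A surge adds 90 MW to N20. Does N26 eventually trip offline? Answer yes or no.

Round 1 — N20 at 120 > 110. N20 trips offline.
  N20 sheds 120 MW to N26: 120 each.
    N26: 60+120 = 180 > 110
Round 2 — N26 trips offline.
  N26 sheds 180 MW to N18, N6: 90 each.
    N18: 60+90 = 150 > 80
    N6: 40+90 = 130 ≤ 130
Round 3 — N18 trips offline.
  N18 sheds 150 MW: no online neighbours, lost.
No further trips.

yes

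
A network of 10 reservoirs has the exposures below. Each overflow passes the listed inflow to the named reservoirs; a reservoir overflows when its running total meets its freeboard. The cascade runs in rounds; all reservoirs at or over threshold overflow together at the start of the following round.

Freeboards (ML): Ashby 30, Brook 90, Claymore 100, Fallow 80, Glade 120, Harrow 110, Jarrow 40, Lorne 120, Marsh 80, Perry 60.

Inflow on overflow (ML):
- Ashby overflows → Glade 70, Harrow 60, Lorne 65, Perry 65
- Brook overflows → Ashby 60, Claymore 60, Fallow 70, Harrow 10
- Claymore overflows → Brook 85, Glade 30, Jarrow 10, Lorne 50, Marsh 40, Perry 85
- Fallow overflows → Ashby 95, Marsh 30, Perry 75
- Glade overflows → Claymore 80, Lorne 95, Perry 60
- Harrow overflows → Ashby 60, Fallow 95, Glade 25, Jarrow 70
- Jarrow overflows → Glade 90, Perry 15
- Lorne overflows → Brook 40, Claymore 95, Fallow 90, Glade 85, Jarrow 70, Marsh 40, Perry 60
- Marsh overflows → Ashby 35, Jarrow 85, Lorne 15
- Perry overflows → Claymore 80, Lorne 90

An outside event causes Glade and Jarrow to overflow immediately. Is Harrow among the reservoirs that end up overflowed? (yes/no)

Round 1 — Glade, Jarrow overflow (initial).
  Claymore: +80 → 80 < 100
  Lorne: +95 → 95 < 120
  Perry: +60+15 → 75 ≥ 60
Round 2 — Perry overflows.
  Claymore: +80 → 160 ≥ 100
  Lorne: +90 → 185 ≥ 120
Round 3 — Claymore, Lorne overflow.
  Brook: +85+40 → 125 ≥ 90
  Fallow: +90 → 90 ≥ 80
  Marsh: +40+40 → 80 ≥ 80
Round 4 — Brook, Fallow, Marsh overflow.
  Ashby: +60+95+35 → 190 ≥ 30
  Harrow: +10 → 10 < 110
Round 5 — Ashby overflows.
  Harrow: +60 → 70 < 110
No further overflows.

no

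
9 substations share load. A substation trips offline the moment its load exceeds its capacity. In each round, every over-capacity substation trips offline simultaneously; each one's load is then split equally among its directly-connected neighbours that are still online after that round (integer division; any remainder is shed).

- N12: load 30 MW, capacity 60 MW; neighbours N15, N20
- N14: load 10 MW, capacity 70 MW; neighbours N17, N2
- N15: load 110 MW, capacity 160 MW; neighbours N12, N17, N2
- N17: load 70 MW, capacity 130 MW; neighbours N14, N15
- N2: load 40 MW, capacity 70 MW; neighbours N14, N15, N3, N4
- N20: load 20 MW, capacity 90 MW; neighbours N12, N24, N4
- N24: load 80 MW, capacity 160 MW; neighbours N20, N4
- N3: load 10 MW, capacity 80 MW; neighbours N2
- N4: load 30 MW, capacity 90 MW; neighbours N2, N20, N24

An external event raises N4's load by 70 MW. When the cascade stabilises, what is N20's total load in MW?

Round 1 — N4 at 100 > 90. N4 trips offline.
  N4 sheds 100 MW to N2, N20, N24: 33 each (1 lost).
    N2: 40+33 = 73 > 70
    N20: 20+33 = 53 ≤ 90
    N24: 80+33 = 113 ≤ 160
Round 2 — N2 trips offline.
  N2 sheds 73 MW to N14, N15, N3: 24 each (1 lost).
    N14: 10+24 = 34 ≤ 70
    N15: 110+24 = 134 ≤ 160
    N3: 10+24 = 34 ≤ 80
No further trips.

53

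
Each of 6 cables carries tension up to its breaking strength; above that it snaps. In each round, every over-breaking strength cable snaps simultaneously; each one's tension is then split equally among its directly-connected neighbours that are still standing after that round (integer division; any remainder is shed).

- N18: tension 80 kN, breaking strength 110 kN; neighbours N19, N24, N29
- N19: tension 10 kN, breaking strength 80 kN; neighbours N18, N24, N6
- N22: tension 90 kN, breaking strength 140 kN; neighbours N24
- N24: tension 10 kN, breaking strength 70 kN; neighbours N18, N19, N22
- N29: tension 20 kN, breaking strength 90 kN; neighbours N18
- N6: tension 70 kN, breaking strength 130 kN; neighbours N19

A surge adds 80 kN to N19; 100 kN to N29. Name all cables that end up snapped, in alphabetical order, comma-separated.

N18, N19, N22, N24, N29

Round 1 — N19 at 90 > 80; N29 at 120 > 90. N19, N29 snap.
  N19 sheds 90 kN to N18, N24, N6: 30 each.
    N18: 80+30 = 110 ≤ 110
    N24: 10+30 = 40 ≤ 70
    N6: 70+30 = 100 ≤ 130
  N29 sheds 120 kN to N18: 120 each.
    N18: 110+120 = 230 > 110
Round 2 — N18 snaps.
  N18 sheds 230 kN to N24: 230 each.
    N24: 40+230 = 270 > 70
Round 3 — N24 snaps.
  N24 sheds 270 kN to N22: 270 each.
    N22: 90+270 = 360 > 140
Round 4 — N22 snaps.
  N22 sheds 360 kN: no online neighbours, lost.
No further breaks.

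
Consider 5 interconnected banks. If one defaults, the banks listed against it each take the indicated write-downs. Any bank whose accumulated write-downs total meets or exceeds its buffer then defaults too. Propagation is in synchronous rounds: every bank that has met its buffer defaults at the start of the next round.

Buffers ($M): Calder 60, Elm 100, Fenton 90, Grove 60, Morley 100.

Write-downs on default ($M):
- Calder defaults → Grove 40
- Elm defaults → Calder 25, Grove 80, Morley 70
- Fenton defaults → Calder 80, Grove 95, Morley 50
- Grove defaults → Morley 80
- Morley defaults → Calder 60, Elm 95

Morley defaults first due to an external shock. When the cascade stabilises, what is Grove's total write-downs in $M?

Round 1 — Morley defaults (initial).
  Calder: +60 → 60 ≥ 60
  Elm: +95 → 95 < 100
Round 2 — Calder defaults.
  Grove: +40 → 40 < 60
No further defaults.

40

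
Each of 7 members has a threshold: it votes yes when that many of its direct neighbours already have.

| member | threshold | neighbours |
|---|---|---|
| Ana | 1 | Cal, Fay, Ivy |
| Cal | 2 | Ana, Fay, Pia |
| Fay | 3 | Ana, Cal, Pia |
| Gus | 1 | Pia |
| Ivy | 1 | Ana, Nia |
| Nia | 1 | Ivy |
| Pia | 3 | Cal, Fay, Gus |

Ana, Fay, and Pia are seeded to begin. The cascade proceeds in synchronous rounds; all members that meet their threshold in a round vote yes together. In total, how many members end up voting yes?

7

Round 1 — Ana, Fay, Pia vote yes (initial).
Round 2 — checking thresholds:
  Cal: 3 of 3 neighbours ≥ 2, votes yes.
  Gus: 1 of 1 neighbours ≥ 1, votes yes.
  Ivy: 1 of 2 neighbours ≥ 1, votes yes.
Round 3 — checking thresholds:
  Nia: 1 of 1 neighbours ≥ 1, votes yes.
Round 4 — no new yes votes; cascade stops.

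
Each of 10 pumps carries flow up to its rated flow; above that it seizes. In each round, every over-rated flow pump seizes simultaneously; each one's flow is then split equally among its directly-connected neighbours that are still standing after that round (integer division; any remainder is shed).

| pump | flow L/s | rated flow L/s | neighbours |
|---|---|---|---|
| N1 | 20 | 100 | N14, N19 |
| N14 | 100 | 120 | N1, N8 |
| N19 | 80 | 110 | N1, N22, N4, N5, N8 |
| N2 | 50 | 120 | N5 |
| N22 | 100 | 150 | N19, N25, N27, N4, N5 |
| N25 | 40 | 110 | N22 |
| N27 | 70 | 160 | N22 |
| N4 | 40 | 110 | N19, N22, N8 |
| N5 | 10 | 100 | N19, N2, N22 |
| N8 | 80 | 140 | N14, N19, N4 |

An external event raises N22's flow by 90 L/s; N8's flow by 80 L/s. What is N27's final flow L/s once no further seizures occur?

108

Round 1 — N22 at 190 > 150; N8 at 160 > 140. N22, N8 seize.
  N22 sheds 190 L/s to N19, N25, N27, N4, N5: 38 each.
    N19: 80+38 = 118 > 110
    N25: 40+38 = 78 ≤ 110
    N27: 70+38 = 108 ≤ 160
    N4: 40+38 = 78 ≤ 110
    N5: 10+38 = 48 ≤ 100
  N8 sheds 160 L/s to N14, N19, N4: 53 each (1 lost).
    N14: 100+53 = 153 > 120
    N19: 118+53 = 171 > 110
    N4: 78+53 = 131 > 110
Round 2 — N14, N19, N4 seize.
  N14 sheds 153 L/s to N1: 153 each.
    N1: 20+153 = 173 > 100
  N19 sheds 171 L/s to N1, N5: 85 each (1 lost).
    N1: 173+85 = 258 > 100
    N5: 48+85 = 133 > 100
  N4 sheds 131 L/s: no online neighbours, lost.
Round 3 — N1, N5 seize.
  N1 sheds 258 L/s: no online neighbours, lost.
  N5 sheds 133 L/s to N2: 133 each.
    N2: 50+133 = 183 > 120
Round 4 — N2 seizes.
  N2 sheds 183 L/s: no online neighbours, lost.
No further seizures.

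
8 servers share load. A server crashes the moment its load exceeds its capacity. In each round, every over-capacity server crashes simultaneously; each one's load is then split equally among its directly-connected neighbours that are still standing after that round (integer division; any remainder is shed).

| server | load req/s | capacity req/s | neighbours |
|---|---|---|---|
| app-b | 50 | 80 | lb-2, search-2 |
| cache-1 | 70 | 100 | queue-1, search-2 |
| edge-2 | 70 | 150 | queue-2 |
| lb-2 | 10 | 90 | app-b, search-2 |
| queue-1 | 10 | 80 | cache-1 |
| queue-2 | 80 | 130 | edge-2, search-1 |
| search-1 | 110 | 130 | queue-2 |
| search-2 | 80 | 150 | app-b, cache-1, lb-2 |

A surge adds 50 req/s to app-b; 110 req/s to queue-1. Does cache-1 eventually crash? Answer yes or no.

yes

Round 1 — app-b at 100 > 80; queue-1 at 120 > 80. app-b, queue-1 crash.
  app-b sheds 100 req/s to lb-2, search-2: 50 each.
    lb-2: 10+50 = 60 ≤ 90
    search-2: 80+50 = 130 ≤ 150
  queue-1 sheds 120 req/s to cache-1: 120 each.
    cache-1: 70+120 = 190 > 100
Round 2 — cache-1 crashes.
  cache-1 sheds 190 req/s to search-2: 190 each.
    search-2: 130+190 = 320 > 150
Round 3 — search-2 crashes.
  search-2 sheds 320 req/s to lb-2: 320 each.
    lb-2: 60+320 = 380 > 90
Round 4 — lb-2 crashes.
  lb-2 sheds 380 req/s: no online neighbours, lost.
No further crashes.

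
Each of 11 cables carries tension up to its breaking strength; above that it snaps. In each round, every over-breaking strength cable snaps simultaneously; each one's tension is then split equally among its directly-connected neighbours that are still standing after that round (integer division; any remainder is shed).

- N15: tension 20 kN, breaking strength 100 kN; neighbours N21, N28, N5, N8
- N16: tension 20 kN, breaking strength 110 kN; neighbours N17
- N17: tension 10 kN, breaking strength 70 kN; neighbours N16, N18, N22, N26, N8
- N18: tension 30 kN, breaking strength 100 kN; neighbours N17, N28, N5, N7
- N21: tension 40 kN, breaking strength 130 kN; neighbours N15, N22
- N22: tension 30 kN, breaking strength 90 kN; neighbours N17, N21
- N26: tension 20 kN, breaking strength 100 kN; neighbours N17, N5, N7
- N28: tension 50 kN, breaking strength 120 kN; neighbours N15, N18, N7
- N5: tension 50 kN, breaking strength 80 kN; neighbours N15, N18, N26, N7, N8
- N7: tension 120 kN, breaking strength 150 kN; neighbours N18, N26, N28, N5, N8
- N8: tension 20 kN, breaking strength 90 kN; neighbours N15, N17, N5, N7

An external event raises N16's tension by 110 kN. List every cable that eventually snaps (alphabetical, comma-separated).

N16, N17

Round 1 — N16 at 130 > 110. N16 snaps.
  N16 sheds 130 kN to N17: 130 each.
    N17: 10+130 = 140 > 70
Round 2 — N17 snaps.
  N17 sheds 140 kN to N18, N22, N26, N8: 35 each.
    N18: 30+35 = 65 ≤ 100
    N22: 30+35 = 65 ≤ 90
    N26: 20+35 = 55 ≤ 100
    N8: 20+35 = 55 ≤ 90
No further breaks.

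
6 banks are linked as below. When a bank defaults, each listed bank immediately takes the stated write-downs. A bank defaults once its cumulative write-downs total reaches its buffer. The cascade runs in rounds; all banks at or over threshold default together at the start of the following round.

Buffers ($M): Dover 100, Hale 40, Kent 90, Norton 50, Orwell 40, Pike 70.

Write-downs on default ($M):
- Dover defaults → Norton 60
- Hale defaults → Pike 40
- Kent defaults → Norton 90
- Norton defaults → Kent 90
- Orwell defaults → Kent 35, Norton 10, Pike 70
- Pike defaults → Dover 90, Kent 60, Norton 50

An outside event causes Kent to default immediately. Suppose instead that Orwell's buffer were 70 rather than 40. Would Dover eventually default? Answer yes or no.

no

With Orwell's buffer at 70:
Round 1 — Kent defaults (initial).
  Norton: +90 → 90 ≥ 50
Round 2 — Norton defaults.
No further defaults.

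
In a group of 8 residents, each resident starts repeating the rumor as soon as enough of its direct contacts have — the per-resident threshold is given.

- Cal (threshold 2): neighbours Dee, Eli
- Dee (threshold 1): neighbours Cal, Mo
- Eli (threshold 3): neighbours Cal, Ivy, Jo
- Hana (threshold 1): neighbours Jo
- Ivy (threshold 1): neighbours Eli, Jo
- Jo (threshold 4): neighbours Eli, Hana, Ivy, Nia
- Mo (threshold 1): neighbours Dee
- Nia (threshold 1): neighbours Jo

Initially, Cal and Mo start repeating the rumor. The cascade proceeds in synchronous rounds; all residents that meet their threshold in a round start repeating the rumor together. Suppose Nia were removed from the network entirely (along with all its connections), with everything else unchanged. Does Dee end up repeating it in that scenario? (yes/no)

With Nia removed:
Round 1 — Cal, Mo start repeating the rumor (initial).
Round 2 — checking thresholds:
  Dee: 2 of 2 neighbours ≥ 1, starts repeating the rumor.
  Eli: 1 of 3 neighbours < 3, below threshold.
Round 3 — no new spreads; cascade stops.

yes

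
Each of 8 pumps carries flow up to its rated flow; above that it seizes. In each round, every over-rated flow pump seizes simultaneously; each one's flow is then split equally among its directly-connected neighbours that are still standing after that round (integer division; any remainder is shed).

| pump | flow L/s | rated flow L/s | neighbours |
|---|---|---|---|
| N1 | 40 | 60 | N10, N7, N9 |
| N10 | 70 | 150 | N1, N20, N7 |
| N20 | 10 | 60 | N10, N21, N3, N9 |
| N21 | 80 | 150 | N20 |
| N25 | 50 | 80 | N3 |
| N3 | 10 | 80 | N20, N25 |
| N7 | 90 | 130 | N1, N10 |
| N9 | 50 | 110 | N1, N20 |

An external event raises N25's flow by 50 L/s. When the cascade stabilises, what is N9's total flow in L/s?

Round 1 — N25 at 100 > 80. N25 seizes.
  N25 sheds 100 L/s to N3: 100 each.
    N3: 10+100 = 110 > 80
Round 2 — N3 seizes.
  N3 sheds 110 L/s to N20: 110 each.
    N20: 10+110 = 120 > 60
Round 3 — N20 seizes.
  N20 sheds 120 L/s to N10, N21, N9: 40 each.
    N10: 70+40 = 110 ≤ 150
    N21: 80+40 = 120 ≤ 150
    N9: 50+40 = 90 ≤ 110
No further seizures.

90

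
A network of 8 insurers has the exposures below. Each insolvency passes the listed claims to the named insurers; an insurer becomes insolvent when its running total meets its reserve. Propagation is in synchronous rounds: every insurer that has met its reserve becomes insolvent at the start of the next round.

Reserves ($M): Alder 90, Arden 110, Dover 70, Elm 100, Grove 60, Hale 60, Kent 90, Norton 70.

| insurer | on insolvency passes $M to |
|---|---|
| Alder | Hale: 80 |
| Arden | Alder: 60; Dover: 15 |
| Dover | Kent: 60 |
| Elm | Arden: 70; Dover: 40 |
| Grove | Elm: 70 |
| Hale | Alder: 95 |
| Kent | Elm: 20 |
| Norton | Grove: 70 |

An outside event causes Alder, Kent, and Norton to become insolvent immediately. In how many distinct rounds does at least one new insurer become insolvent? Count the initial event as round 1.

Round 1 — Alder, Kent, Norton become insolvent (initial).
  Elm: +20 → 20 < 100
  Grove: +70 → 70 ≥ 60
  Hale: +80 → 80 ≥ 60
Round 2 — Grove, Hale become insolvent.
  Elm: +70 → 90 < 100
No further insolvencies.

2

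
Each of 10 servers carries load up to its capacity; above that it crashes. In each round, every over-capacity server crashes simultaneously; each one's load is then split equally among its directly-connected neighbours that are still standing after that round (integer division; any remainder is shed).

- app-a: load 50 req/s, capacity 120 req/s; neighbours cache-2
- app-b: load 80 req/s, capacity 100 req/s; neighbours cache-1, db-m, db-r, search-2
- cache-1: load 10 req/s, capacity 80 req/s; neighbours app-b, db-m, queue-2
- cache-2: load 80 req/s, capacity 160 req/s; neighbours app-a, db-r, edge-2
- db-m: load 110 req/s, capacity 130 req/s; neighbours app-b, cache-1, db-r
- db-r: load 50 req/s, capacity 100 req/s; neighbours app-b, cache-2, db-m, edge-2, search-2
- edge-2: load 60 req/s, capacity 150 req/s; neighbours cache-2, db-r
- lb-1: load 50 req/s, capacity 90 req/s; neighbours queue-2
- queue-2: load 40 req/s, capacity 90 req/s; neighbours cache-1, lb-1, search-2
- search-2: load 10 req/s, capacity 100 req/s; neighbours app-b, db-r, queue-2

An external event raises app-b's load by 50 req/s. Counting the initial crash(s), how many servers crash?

Round 1 — app-b at 130 > 100. app-b crashes.
  app-b sheds 130 req/s to cache-1, db-m, db-r, search-2: 32 each (2 lost).
    cache-1: 10+32 = 42 ≤ 80
    db-m: 110+32 = 142 > 130
    db-r: 50+32 = 82 ≤ 100
    search-2: 10+32 = 42 ≤ 100
Round 2 — db-m crashes.
  db-m sheds 142 req/s to cache-1, db-r: 71 each.
    cache-1: 42+71 = 113 > 80
    db-r: 82+71 = 153 > 100
Round 3 — cache-1, db-r crash.
  cache-1 sheds 113 req/s to queue-2: 113 each.
    queue-2: 40+113 = 153 > 90
  db-r sheds 153 req/s to cache-2, edge-2, search-2: 51 each.
    cache-2: 80+51 = 131 ≤ 160
    edge-2: 60+51 = 111 ≤ 150
    search-2: 42+51 = 93 ≤ 100
Round 4 — queue-2 crashes.
  queue-2 sheds 153 req/s to lb-1, search-2: 76 each (1 lost).
    lb-1: 50+76 = 126 > 90
    search-2: 93+76 = 169 > 100
Round 5 — lb-1, search-2 crash.
  lb-1 sheds 126 req/s: no online neighbours, lost.
  search-2 sheds 169 req/s: no online neighbours, lost.
No further crashes.

7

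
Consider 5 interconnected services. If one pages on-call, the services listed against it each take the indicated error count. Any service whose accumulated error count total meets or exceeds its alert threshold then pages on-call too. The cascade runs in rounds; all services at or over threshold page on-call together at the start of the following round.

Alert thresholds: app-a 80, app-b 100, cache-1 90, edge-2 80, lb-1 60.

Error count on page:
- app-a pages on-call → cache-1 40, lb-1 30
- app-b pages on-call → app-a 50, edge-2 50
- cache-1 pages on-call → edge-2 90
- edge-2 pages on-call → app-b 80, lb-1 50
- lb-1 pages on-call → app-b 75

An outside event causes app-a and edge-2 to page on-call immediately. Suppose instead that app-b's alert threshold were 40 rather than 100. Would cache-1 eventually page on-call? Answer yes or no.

With app-b's alert threshold at 40:
Round 1 — app-a, edge-2 page on-call (initial).
  app-b: +80 → 80 ≥ 40
  cache-1: +40 → 40 < 90
  lb-1: +30+50 → 80 ≥ 60
Round 2 — app-b, lb-1 page on-call.
No further pages.

no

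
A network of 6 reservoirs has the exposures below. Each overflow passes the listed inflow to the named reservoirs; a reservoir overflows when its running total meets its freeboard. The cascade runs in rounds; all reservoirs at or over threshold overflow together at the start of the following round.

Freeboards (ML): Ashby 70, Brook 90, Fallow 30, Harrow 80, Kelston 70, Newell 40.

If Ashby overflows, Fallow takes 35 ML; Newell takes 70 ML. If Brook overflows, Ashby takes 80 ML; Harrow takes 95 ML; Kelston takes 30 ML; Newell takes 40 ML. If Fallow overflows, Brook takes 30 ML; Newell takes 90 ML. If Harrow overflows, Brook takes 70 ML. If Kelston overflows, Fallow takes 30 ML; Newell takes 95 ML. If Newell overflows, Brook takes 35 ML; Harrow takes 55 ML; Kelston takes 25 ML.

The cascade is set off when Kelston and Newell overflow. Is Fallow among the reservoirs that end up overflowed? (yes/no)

yes

Round 1 — Kelston, Newell overflow (initial).
  Brook: +35 → 35 < 90
  Fallow: +30 → 30 ≥ 30
  Harrow: +55 → 55 < 80
Round 2 — Fallow overflows.
  Brook: +30 → 65 < 90
No further overflows.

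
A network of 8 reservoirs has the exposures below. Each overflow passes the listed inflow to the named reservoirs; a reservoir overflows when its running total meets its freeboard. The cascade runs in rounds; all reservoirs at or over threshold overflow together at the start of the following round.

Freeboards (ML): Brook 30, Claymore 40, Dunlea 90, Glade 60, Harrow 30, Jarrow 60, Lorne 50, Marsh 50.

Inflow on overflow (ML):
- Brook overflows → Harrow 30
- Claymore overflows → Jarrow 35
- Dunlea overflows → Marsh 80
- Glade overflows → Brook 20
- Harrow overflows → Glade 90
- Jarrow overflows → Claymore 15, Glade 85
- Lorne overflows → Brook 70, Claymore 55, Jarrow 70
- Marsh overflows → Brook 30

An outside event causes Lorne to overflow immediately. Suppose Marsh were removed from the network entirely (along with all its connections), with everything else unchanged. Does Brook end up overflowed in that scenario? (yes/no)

yes

With Marsh removed:
Round 1 — Lorne overflows (initial).
  Brook: +70 → 70 ≥ 30
  Claymore: +55 → 55 ≥ 40
  Jarrow: +70 → 70 ≥ 60
Round 2 — Brook, Claymore, Jarrow overflow.
  Glade: +85 → 85 ≥ 60
  Harrow: +30 → 30 ≥ 30
Round 3 — Glade, Harrow overflow.
No further overflows.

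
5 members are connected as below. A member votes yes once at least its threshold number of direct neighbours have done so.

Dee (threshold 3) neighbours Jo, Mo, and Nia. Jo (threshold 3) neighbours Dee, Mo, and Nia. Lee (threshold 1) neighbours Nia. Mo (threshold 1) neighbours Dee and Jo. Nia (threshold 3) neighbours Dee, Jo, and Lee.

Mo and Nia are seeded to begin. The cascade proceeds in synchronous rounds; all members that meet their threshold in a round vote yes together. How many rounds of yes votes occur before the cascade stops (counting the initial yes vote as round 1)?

Round 1 — Mo, Nia vote yes (initial).
Round 2 — checking thresholds:
  Dee: 2 of 3 neighbours < 3, below threshold.
  Jo: 2 of 3 neighbours < 3, below threshold.
  Lee: 1 of 1 neighbours ≥ 1, votes yes.
Round 3 — no new yes votes; cascade stops.

2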